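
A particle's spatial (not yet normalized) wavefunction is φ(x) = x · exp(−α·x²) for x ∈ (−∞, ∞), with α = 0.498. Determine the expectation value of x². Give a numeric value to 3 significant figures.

1.51

⟨x²⟩ = ∫ x²·|φ|² dx / ∫|φ|² dx (integrals over the domain).
Expand each integrand as polynomial × e^(−2αx²) and use ∫x^(2j)·e^(−2αx²) dx = (2j−1)!!/(4α)^j · √(π/(2α)), odd powers → 0; here √(π/(2α)) = 1.7760.
State is unnormalized: ∫|φ|² dx = 0.89157, and ∫φ*·x²·φ dx = 1.3427, so ⟨x²⟩ = 1.3427 / 0.89157.
⟨x²⟩ = 1.5060.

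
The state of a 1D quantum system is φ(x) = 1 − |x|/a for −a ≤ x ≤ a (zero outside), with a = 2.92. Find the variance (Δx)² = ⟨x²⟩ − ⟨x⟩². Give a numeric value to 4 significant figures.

Compute ⟨x⟩ and ⟨x²⟩ separately, then (Δx)² = ⟨x²⟩ − ⟨x⟩².
φ is even, so ∫ over [−a, a] = 2∫₀ᵃ with φ = 1 − x/a there: ∫₀ᵃ (1 − x/a)² dx = a/3, ∫₀ᵃ x²(1 − x/a)² dx = a³/30, ∫₀ᵃ x⁴(1 − x/a)² dx = a⁵/105.
Normalization: ∫|φ|² dx = 1.9467.
⟨x⟩ = 0.0000 and ⟨x²⟩ = 0.85264.
(Δx)² = 0.85264 − (0.0000)² = 0.85264.

0.8526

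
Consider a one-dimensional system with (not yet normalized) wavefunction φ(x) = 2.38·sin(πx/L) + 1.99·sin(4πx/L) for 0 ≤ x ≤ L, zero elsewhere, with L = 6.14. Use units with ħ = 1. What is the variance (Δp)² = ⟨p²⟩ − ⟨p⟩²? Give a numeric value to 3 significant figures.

1.88

Compute ⟨p⟩ and ⟨p²⟩ separately; (Δp)² = ⟨p²⟩ − ⟨p⟩².
d²/dx² sin(jπx/L) = −(jπ/L)²·sin(jπx/L); on 0 ≤ x ≤ L, ∫sin²(jπx/L) dx = L/2 and ∫sin(jπx/L)·sin(lπx/L) dx = 0 for j ≠ l, so only diagonal terms survive in ∫|φ|² and ∫φ·φ″; ∫φ·φ′ dx = [φ²/2] between the walls = 0.
Normalization: ∫|φ|² dx = 29.547.
⟨p⟩ = 0.0000 and ⟨p²⟩ = 1.8776.
(Δp)² = 1.8776 − (0.0000)² = 1.8776.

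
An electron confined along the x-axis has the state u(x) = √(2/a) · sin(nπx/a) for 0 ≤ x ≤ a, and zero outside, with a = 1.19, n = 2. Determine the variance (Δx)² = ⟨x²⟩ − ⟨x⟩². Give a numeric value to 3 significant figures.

0.100

Compute ⟨x⟩ and ⟨x²⟩ separately, then (Δx)² = ⟨x²⟩ − ⟨x⟩².
With sin²θ = (1 − cos2θ)/2 on 0 ≤ x ≤ a: ∫sin²(nπx/a) dx = a/2, ∫x·sin²(nπx/a) dx = a²/4, ∫x²·sin²(nπx/a) dx = a³·(1/6 − 1/(4n²π²)); higher powers xᵏ the same way, integrating xᵏ·cos(2nπx/a) by parts.
⟨x⟩ = 0.59500 and ⟨x²⟩ = 0.45410.
(Δx)² = 0.45410 − (0.59500)² = 0.10007.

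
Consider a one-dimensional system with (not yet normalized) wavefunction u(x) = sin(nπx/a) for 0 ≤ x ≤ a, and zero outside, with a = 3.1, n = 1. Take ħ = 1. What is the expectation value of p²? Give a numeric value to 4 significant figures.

p² u = −ħ² d²u/dx²; ⟨p²⟩ = −ħ² ∫ u*·u'' dx / ∫|u|² dx.
d/dx sin(nπx/a) = (nπ/a)·cos(nπx/a) and d²/dx² sin(nπx/a) = −(nπ/a)²·sin(nπx/a); on 0 ≤ x ≤ a, ∫sin²(nπx/a) dx = a/2 and ∫sin(nπx/a)·cos(nπx/a) dx = 0.
State is unnormalized: ∫|u|² dx = 1.5500, and ∫u*·(−ħ² u'') dx = 1.5919, so ⟨p²⟩ = 1.5919 / 1.5500.
⟨p²⟩ = 1.0270.

1.027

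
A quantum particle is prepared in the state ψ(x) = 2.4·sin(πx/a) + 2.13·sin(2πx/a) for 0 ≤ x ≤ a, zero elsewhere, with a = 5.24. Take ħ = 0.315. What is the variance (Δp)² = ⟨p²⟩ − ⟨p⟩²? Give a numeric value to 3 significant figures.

Compute ⟨p⟩ and ⟨p²⟩ separately; (Δp)² = ⟨p²⟩ − ⟨p⟩².
d²/dx² sin(jπx/a) = −(jπ/a)²·sin(jπx/a); on 0 ≤ x ≤ a, ∫sin²(jπx/a) dx = a/2 and ∫sin(jπx/a)·sin(lπx/a) dx = 0 for j ≠ l, so only diagonal terms survive in ∫|ψ|² and ∫ψ·ψ″; ∫ψ·ψ′ dx = [ψ²/2] between the walls = 0.
Normalization: ∫|ψ|² dx = 26.978.
⟨p⟩ = 0.0000 and ⟨p²⟩ = 0.082811.
(Δp)² = 0.082811 − (0.0000)² = 0.082811.

0.0828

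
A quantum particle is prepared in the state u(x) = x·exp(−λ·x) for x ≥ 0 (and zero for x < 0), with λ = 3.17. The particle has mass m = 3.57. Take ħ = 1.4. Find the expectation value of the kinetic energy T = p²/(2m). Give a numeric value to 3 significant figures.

2.76

T = −(ħ²/2m) d²/dx², so ⟨T⟩ = −(ħ²/2m) ∫ u*·u'' dx / ∫|u|² dx; with m = 3.57.
Differentiate x·exp(−λ·x) with the product rule; every integrand then reduces to terms xʲ·e^(−2λx) on [0, ∞), with ∫₀^∞ xʲ·e^(−2λx) dx = j!/(2λ)^(j+1).
State is unnormalized: ∫|u|² dx = 0.0078481, and ∫u*·(−ħ²/2m · u'') dx = 0.021649, so ⟨T⟩ = 0.021649 / 0.0078481.
⟨T⟩ = 2.7585.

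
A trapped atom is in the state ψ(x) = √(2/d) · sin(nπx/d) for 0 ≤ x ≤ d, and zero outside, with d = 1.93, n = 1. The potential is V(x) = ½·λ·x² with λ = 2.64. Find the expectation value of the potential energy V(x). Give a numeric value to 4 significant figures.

⟨V⟩ = ∫ V(x)·|ψ|² dx.
With sin²θ = (1 − cos2θ)/2 on 0 ≤ x ≤ d: ∫sin²(nπx/d) dx = d/2, ∫x·sin²(nπx/d) dx = d²/4, ∫x²·sin²(nπx/d) dx = d³·(1/6 − 1/(4n²π²)); higher powers xᵏ the same way, integrating xᵏ·cos(2nπx/d) by parts.
⟨V⟩ = 1.3899.

1.390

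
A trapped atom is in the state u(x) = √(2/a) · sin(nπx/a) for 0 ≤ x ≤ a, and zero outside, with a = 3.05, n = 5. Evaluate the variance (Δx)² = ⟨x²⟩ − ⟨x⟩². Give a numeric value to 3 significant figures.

0.756

Compute ⟨x⟩ and ⟨x²⟩ separately, then (Δx)² = ⟨x²⟩ − ⟨x⟩².
With sin²θ = (1 − cos2θ)/2 on 0 ≤ x ≤ a: ∫sin²(nπx/a) dx = a/2, ∫x·sin²(nπx/a) dx = a²/4, ∫x²·sin²(nπx/a) dx = a³·(1/6 − 1/(4n²π²)); higher powers xᵏ the same way, integrating xᵏ·cos(2nπx/a) by parts.
⟨x⟩ = 1.5250 and ⟨x²⟩ = 3.0820.
(Δx)² = 3.0820 − (1.5250)² = 0.75636.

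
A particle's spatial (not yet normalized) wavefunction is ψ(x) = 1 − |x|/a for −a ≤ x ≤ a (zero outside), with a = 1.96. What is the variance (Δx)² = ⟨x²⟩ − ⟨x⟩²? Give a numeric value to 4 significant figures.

0.3842

Compute ⟨x⟩ and ⟨x²⟩ separately, then (Δx)² = ⟨x²⟩ − ⟨x⟩².
ψ is even, so ∫ over [−a, a] = 2∫₀ᵃ with ψ = 1 − x/a there: ∫₀ᵃ (1 − x/a)² dx = a/3, ∫₀ᵃ x²(1 − x/a)² dx = a³/30, ∫₀ᵃ x⁴(1 − x/a)² dx = a⁵/105.
Normalization: ∫|ψ|² dx = 1.3067.
⟨x⟩ = 0.0000 and ⟨x²⟩ = 0.38416.
(Δx)² = 0.38416 − (0.0000)² = 0.38416.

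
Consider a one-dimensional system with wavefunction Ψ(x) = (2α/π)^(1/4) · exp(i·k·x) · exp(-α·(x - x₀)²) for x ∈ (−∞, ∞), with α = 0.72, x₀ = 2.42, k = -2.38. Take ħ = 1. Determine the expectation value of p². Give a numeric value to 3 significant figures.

p² Ψ = −ħ² d²Ψ/dx²; ⟨p²⟩ = −ħ² ∫ Ψ*·Ψ'' dx.
Gaussian moments (u = x − x₀): ∫u^(2j)·e^(−2αu²) du = (2j−1)!!/(4α)^j · √(π/(2α)), odd powers integrate to 0; here √(π/(2α)) = 1.4770. Derivatives: Ψ′ = (ik − 2αu)·Ψ, Ψ″ = ((ik − 2αu)² − 2α)·Ψ; the odd-in-u pieces drop out.
⟨p²⟩ = 6.3844.

6.38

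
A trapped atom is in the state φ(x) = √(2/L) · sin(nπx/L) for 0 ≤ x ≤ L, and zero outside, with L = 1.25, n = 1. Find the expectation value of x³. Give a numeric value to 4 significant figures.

0.3399

⟨x³⟩ = ∫ x³·|φ|² dx (integrals over the domain).
With sin²θ = (1 − cos2θ)/2 on 0 ≤ x ≤ L: ∫sin²(nπx/L) dx = L/2, ∫x·sin²(nπx/L) dx = L²/4, ∫x²·sin²(nπx/L) dx = L³·(1/6 − 1/(4n²π²)); higher powers xᵏ the same way, integrating xᵏ·cos(2nπx/L) by parts.
⟨x³⟩ = 0.33986.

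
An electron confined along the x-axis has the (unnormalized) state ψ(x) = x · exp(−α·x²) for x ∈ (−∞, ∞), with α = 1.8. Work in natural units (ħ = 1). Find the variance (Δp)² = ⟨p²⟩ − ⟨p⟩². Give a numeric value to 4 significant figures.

5.400

Compute ⟨p⟩ and ⟨p²⟩ separately; (Δp)² = ⟨p²⟩ − ⟨p⟩².
Expand each integrand as polynomial × e^(−2αx²) and use ∫x^(2j)·e^(−2αx²) dx = (2j−1)!!/(4α)^j · √(π/(2α)), odd powers → 0; here √(π/(2α)) = 0.93417. Differentiate with the product rule, d/dx e^(−αx²) = −2αx·e^(−αx²).
Normalization: ∫|ψ|² dx = 0.12975.
⟨p⟩ = 0.0000 and ⟨p²⟩ = 5.4000.
(Δp)² = 5.4000 − (0.0000)² = 5.4000.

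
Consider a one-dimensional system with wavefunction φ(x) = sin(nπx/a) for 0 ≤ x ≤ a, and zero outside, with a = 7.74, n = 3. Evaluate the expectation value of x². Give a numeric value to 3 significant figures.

⟨x²⟩ = ∫ x²·|φ|² dx / ∫|φ|² dx (integrals over the domain).
With sin²θ = (1 − cos2θ)/2 on 0 ≤ x ≤ a: ∫sin²(nπx/a) dx = a/2, ∫x·sin²(nπx/a) dx = a²/4, ∫x²·sin²(nπx/a) dx = a³·(1/6 − 1/(4n²π²)); higher powers xᵏ the same way, integrating xᵏ·cos(2nπx/a) by parts.
State is unnormalized: ∫|φ|² dx = 3.8700, and ∫φ*·x²·φ dx = 75.976, so ⟨x²⟩ = 75.976 / 3.8700.
⟨x²⟩ = 19.632.

19.6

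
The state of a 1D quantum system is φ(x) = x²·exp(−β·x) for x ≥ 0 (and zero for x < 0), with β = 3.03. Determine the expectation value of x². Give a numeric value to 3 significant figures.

0.817

⟨x²⟩ = ∫ x²·|φ|² dx / ∫|φ|² dx (integrals over the domain).
Every integrand reduces to terms xʲ·e^(−2βx) on [0, ∞); use ∫₀^∞ xʲ·e^(−2βx) dx = j!/(2β)^(j+1).
State is unnormalized: ∫|φ|² dx = 0.0029366, and ∫φ*·x²·φ dx = 0.0023990, so ⟨x²⟩ = 0.0023990 / 0.0029366.
⟨x²⟩ = 0.81691.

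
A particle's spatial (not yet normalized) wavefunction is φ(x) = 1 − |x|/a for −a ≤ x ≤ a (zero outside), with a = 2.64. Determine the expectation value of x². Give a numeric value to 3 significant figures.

0.697

⟨x²⟩ = ∫ x²·|φ|² dx / ∫|φ|² dx (integrals over the domain).
φ is even, so ∫ over [−a, a] = 2∫₀ᵃ with φ = 1 − x/a there: ∫₀ᵃ (1 − x/a)² dx = a/3, ∫₀ᵃ x²(1 − x/a)² dx = a³/30, ∫₀ᵃ x⁴(1 − x/a)² dx = a⁵/105.
State is unnormalized: ∫|φ|² dx = 1.7600, and ∫φ*·x²·φ dx = 1.2266, so ⟨x²⟩ = 1.2266 / 1.7600.
⟨x²⟩ = 0.69696.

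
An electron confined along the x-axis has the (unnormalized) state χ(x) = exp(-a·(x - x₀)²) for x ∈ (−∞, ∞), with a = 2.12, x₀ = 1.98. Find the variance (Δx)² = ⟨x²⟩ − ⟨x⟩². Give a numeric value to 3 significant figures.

Compute ⟨x⟩ and ⟨x²⟩ separately, then (Δx)² = ⟨x²⟩ − ⟨x⟩².
Gaussian moments (u = x − x₀): ∫u^(2j)·e^(−2au²) du = (2j−1)!!/(4a)^j · √(π/(2a)), odd powers integrate to 0; here √(π/(2a)) = 0.86078.
Normalization: ∫|χ|² dx = 0.86078.
⟨x⟩ = 1.9800 and ⟨x²⟩ = 4.0383.
(Δx)² = 4.0383 − (1.9800)² = 0.11792.

0.118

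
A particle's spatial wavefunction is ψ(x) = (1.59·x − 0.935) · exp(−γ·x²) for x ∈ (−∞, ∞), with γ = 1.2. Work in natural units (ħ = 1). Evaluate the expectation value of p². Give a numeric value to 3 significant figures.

p² ψ = −ħ² d²ψ/dx²; ⟨p²⟩ = −ħ² ∫ ψ*·ψ'' dx / ∫|ψ|² dx.
Expand each integrand as polynomial × e^(−2γx²) and use ∫x^(2j)·e^(−2γx²) dx = (2j−1)!!/(4γ)^j · √(π/(2γ)), odd powers → 0; here √(π/(2γ)) = 1.1441. Differentiate with the product rule, d/dx e^(−γx²) = −2γx·e^(−γx²).
State is unnormalized: ∫|ψ|² dx = 1.6028, and ∫ψ*·(−ħ² ψ'') dx = 3.3696, so ⟨p²⟩ = 3.3696 / 1.6028.
⟨p²⟩ = 2.1023.

2.10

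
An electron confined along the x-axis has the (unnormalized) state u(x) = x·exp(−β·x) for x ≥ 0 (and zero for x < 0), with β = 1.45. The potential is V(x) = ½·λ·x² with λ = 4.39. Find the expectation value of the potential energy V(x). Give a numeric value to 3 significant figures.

3.13

⟨V⟩ = ∫ V(x)·|u|² dx / ∫|u|² dx.
Every integrand reduces to terms xʲ·e^(−2βx) on [0, ∞); use ∫₀^∞ xʲ·e^(−2βx) dx = j!/(2β)^(j+1).
State is unnormalized: ∫|u|² dx = 0.082004, and ∫u*·V(x)·u dx = 0.25684, so ⟨V⟩ = 0.25684 / 0.082004.
⟨V⟩ = 3.1320.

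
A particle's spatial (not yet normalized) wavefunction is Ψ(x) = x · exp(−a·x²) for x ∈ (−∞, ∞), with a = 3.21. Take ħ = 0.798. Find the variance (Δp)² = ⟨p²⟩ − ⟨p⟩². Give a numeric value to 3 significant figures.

Compute ⟨p⟩ and ⟨p²⟩ separately; (Δp)² = ⟨p²⟩ − ⟨p⟩².
Expand each integrand as polynomial × e^(−2ax²) and use ∫x^(2j)·e^(−2ax²) dx = (2j−1)!!/(4a)^j · √(π/(2a)), odd powers → 0; here √(π/(2a)) = 0.69953. Differentiate with the product rule, d/dx e^(−ax²) = −2ax·e^(−ax²).
Normalization: ∫|Ψ|² dx = 0.054481.
⟨p⟩ = 0.0000 and ⟨p²⟩ = 6.1324.
(Δp)² = 6.1324 − (0.0000)² = 6.1324.

6.13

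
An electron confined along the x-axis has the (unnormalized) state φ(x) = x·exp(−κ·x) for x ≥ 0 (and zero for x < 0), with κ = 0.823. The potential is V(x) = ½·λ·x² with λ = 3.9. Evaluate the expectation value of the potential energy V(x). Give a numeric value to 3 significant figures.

⟨V⟩ = ∫ V(x)·|φ|² dx / ∫|φ|² dx.
Every integrand reduces to terms xʲ·e^(−2κx) on [0, ∞); use ∫₀^∞ xʲ·e^(−2κx) dx = j!/(2κ)^(j+1).
State is unnormalized: ∫|φ|² dx = 0.44848, and ∫φ*·V(x)·φ dx = 3.8734, so ⟨V⟩ = 3.8734 / 0.44848.
⟨V⟩ = 8.6369.

8.64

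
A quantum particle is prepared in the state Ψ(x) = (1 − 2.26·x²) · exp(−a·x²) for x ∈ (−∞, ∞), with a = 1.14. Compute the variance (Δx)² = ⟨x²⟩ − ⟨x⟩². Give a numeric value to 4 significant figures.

Compute ⟨x⟩ and ⟨x²⟩ separately, then (Δx)² = ⟨x²⟩ − ⟨x⟩².
Expand each integrand as polynomial × e^(−2ax²) and use ∫x^(2j)·e^(−2ax²) dx = (2j−1)!!/(4a)^j · √(π/(2a)), odd powers → 0; here √(π/(2a)) = 1.1738.
Normalization: ∫|Ψ|² dx = 0.87530.
⟨x⟩ = 0.0000 and ⟨x²⟩ = 0.50314.
(Δx)² = 0.50314 − (0.0000)² = 0.50314.

0.5031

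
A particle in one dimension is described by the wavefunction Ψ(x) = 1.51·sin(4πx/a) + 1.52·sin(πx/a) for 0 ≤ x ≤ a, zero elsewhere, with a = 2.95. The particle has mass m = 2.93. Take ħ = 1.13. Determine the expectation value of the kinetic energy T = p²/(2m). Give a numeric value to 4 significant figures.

2.088

T = −(ħ²/2m) d²/dx², so ⟨T⟩ = −(ħ²/2m) ∫ Ψ*·Ψ'' dx / ∫|Ψ|² dx; with m = 2.93.
d²/dx² sin(jπx/a) = −(jπ/a)²·sin(jπx/a); on 0 ≤ x ≤ a, ∫sin²(jπx/a) dx = a/2 and ∫sin(jπx/a)·sin(lπx/a) dx = 0 for j ≠ l, so only diagonal terms survive in ∫|Ψ|² and ∫Ψ·Ψ″; ∫Ψ·Ψ′ dx = [Ψ²/2] between the walls = 0.
State is unnormalized: ∫|Ψ|² dx = 6.7710, and ∫Ψ*·(−ħ²/2m · Ψ'') dx = 14.140, so ⟨T⟩ = 14.140 / 6.7710.
⟨T⟩ = 2.0883.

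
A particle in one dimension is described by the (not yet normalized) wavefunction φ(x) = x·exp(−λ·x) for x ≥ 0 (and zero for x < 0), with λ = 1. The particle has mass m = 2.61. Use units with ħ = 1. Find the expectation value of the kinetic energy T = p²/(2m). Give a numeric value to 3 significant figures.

0.192

T = −(ħ²/2m) d²/dx², so ⟨T⟩ = −(ħ²/2m) ∫ φ*·φ'' dx / ∫|φ|² dx; with m = 2.61.
Differentiate x·exp(−λ·x) with the product rule; every integrand then reduces to terms xʲ·e^(−2λx) on [0, ∞), with ∫₀^∞ xʲ·e^(−2λx) dx = j!/(2λ)^(j+1).
State is unnormalized: ∫|φ|² dx = 0.25000, and ∫φ*·(−ħ²/2m · φ'') dx = 0.047893, so ⟨T⟩ = 0.047893 / 0.25000.
⟨T⟩ = 0.19157.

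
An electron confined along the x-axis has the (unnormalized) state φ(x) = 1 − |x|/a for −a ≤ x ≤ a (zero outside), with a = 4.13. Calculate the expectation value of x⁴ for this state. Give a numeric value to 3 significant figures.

8.31

⟨x⁴⟩ = ∫ x⁴·|φ|² dx / ∫|φ|² dx (integrals over the domain).
φ is even, so ∫ over [−a, a] = 2∫₀ᵃ with φ = 1 − x/a there: ∫₀ᵃ (1 − x/a)² dx = a/3, ∫₀ᵃ x²(1 − x/a)² dx = a³/30, ∫₀ᵃ x⁴(1 − x/a)² dx = a⁵/105.
State is unnormalized: ∫|φ|² dx = 2.7533, and ∫φ*·x⁴·φ dx = 22.887, so ⟨x⁴⟩ = 22.887 / 2.7533.
⟨x⁴⟩ = 8.3125.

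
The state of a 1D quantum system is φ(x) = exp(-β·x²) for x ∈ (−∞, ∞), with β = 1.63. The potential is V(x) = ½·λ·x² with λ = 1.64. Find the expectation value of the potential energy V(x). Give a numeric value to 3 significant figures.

⟨V⟩ = ∫ V(x)·|φ|² dx / ∫|φ|² dx.
Gaussian moments: ∫x^(2j)·e^(−2βx²) dx = (2j−1)!!/(4β)^j · √(π/(2β)), odd powers integrate to 0; here √(π/(2β)) = 0.98167.
State is unnormalized: ∫|φ|² dx = 0.98167, and ∫φ*·V(x)·φ dx = 0.12346, so ⟨V⟩ = 0.12346 / 0.98167.
⟨V⟩ = 0.12577.

0.126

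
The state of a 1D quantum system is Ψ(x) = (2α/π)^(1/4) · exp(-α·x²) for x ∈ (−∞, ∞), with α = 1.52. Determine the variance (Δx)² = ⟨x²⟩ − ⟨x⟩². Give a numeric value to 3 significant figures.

Compute ⟨x⟩ and ⟨x²⟩ separately, then (Δx)² = ⟨x²⟩ − ⟨x⟩².
Gaussian moments: ∫x^(2j)·e^(−2αx²) dx = (2j−1)!!/(4α)^j · √(π/(2α)), odd powers integrate to 0; here √(π/(2α)) = 1.0166.
⟨x⟩ = 0.0000 and ⟨x²⟩ = 0.16447.
(Δx)² = 0.16447 − (0.0000)² = 0.16447.

0.164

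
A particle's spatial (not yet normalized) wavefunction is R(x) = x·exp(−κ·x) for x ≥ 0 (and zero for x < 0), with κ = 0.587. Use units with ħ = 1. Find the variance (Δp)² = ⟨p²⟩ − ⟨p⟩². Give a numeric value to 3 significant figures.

0.345

Compute ⟨p⟩ and ⟨p²⟩ separately; (Δp)² = ⟨p²⟩ − ⟨p⟩².
Differentiate x·exp(−κ·x) with the product rule; every integrand then reduces to terms xʲ·e^(−2κx) on [0, ∞), with ∫₀^∞ xʲ·e^(−2κx) dx = j!/(2κ)^(j+1).
Normalization: ∫|R|² dx = 1.2360.
⟨p⟩ = 0.0000 and ⟨p²⟩ = 0.34457.
(Δp)² = 0.34457 − (0.0000)² = 0.34457.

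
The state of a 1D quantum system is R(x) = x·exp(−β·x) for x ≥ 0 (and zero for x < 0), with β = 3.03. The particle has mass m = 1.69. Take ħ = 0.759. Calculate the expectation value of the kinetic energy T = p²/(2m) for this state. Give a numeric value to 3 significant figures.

1.56

T = −(ħ²/2m) d²/dx², so ⟨T⟩ = −(ħ²/2m) ∫ R*·R'' dx / ∫|R|² dx; with m = 1.69.
Differentiate x·exp(−β·x) with the product rule; every integrand then reduces to terms xʲ·e^(−2βx) on [0, ∞), with ∫₀^∞ xʲ·e^(−2βx) dx = j!/(2β)^(j+1).
State is unnormalized: ∫|R|² dx = 0.0089869, and ∫R*·(−ħ²/2m · R'') dx = 0.014063, so ⟨T⟩ = 0.014063 / 0.0089869.
⟨T⟩ = 1.5648.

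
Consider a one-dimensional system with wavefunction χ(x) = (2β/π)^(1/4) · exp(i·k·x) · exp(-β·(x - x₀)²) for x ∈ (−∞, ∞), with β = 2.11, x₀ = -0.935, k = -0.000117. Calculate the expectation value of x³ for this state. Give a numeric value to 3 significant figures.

-1.15

⟨x³⟩ = ∫ x³·|χ|² dx (integrals over the domain).
Gaussian moments (u = x − x₀): ∫u^(2j)·e^(−2βu²) du = (2j−1)!!/(4β)^j · √(π/(2β)), odd powers integrate to 0; here √(π/(2β)) = 0.86282.
⟨x³⟩ = -1.1497.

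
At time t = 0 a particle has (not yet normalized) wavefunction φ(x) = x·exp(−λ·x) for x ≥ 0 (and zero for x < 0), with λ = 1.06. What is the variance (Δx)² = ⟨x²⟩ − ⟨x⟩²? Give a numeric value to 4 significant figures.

Compute ⟨x⟩ and ⟨x²⟩ separately, then (Δx)² = ⟨x²⟩ − ⟨x⟩².
Every integrand reduces to terms xʲ·e^(−2λx) on [0, ∞); use ∫₀^∞ xʲ·e^(−2λx) dx = j!/(2λ)^(j+1).
Normalization: ∫|φ|² dx = 0.20990.
⟨x⟩ = 1.4151 and ⟨x²⟩ = 2.6700.
(Δx)² = 2.6700 − (1.4151)² = 0.66750.

0.6675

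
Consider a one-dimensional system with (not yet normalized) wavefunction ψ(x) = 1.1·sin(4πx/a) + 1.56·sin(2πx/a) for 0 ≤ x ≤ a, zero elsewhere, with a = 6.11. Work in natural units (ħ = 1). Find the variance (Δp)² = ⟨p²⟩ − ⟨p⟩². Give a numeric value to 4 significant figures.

Compute ⟨p⟩ and ⟨p²⟩ separately; (Δp)² = ⟨p²⟩ − ⟨p⟩².
d²/dx² sin(jπx/a) = −(jπ/a)²·sin(jπx/a); on 0 ≤ x ≤ a, ∫sin²(jπx/a) dx = a/2 and ∫sin(jπx/a)·sin(lπx/a) dx = 0 for j ≠ l, so only diagonal terms survive in ∫|ψ|² and ∫ψ·ψ″; ∫ψ·ψ′ dx = [ψ²/2] between the walls = 0.
Normalization: ∫|ψ|² dx = 11.131.
⟨p⟩ = 0.0000 and ⟨p²⟩ = 2.1110.
(Δp)² = 2.1110 − (0.0000)² = 2.1110.

2.111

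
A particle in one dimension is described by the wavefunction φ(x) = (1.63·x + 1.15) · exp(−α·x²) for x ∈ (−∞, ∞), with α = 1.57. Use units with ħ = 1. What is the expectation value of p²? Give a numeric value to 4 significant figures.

p² φ = −ħ² d²φ/dx²; ⟨p²⟩ = −ħ² ∫ φ*·φ'' dx / ∫|φ|² dx.
Expand each integrand as polynomial × e^(−2αx²) and use ∫x^(2j)·e^(−2αx²) dx = (2j−1)!!/(4α)^j · √(π/(2α)), odd powers → 0; here √(π/(2α)) = 1.0003. Differentiate with the product rule, d/dx e^(−αx²) = −2αx·e^(−αx²).
State is unnormalized: ∫|φ|² dx = 1.7460, and ∫φ*·(−ħ² φ'') dx = 4.0700, so ⟨p²⟩ = 4.0700 / 1.7460.
⟨p²⟩ = 2.3310.

2.331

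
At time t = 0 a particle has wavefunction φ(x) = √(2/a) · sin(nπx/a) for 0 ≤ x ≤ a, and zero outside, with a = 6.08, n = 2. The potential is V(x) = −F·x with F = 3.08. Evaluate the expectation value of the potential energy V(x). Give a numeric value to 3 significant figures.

⟨V⟩ = ∫ V(x)·|φ|² dx.
With sin²θ = (1 − cos2θ)/2 on 0 ≤ x ≤ a: ∫sin²(nπx/a) dx = a/2, ∫x·sin²(nπx/a) dx = a²/4, ∫x²·sin²(nπx/a) dx = a³·(1/6 − 1/(4n²π²)); higher powers xᵏ the same way, integrating xᵏ·cos(2nπx/a) by parts.
⟨V⟩ = -9.3632.

-9.36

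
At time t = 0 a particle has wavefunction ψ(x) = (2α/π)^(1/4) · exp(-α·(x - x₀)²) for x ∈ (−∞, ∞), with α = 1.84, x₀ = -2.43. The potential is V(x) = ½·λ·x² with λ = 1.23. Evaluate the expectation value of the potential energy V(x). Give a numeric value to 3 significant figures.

3.72

⟨V⟩ = ∫ V(x)·|ψ|² dx.
Gaussian moments (u = x − x₀): ∫u^(2j)·e^(−2αu²) du = (2j−1)!!/(4α)^j · √(π/(2α)), odd powers integrate to 0; here √(π/(2α)) = 0.92396.
⟨V⟩ = 3.7151.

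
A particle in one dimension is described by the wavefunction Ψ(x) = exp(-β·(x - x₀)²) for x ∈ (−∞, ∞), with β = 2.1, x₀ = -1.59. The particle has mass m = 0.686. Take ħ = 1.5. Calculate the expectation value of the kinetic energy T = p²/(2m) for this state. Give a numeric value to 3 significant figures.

3.44

T = −(ħ²/2m) d²/dx², so ⟨T⟩ = −(ħ²/2m) ∫ Ψ*·Ψ'' dx / ∫|Ψ|² dx; with m = 0.686.
Gaussian moments (u = x − x₀): ∫u^(2j)·e^(−2βu²) du = (2j−1)!!/(4β)^j · √(π/(2β)), odd powers integrate to 0; here √(π/(2β)) = 0.86487. Derivatives: d/dx e^(−βu²) = −2βu·e^(−βu²), d²/dx² e^(−βu²) = (4β²u² − 2β)·e^(−βu²).
State is unnormalized: ∫|Ψ|² dx = 0.86487, and ∫Ψ*·(−ħ²/2m · Ψ'') dx = 2.9785, so ⟨T⟩ = 2.9785 / 0.86487.
⟨T⟩ = 3.4439.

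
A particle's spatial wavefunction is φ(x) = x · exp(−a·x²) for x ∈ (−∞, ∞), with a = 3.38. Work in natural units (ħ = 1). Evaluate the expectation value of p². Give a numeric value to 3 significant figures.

10.1

p² φ = −ħ² d²φ/dx²; ⟨p²⟩ = −ħ² ∫ φ*·φ'' dx / ∫|φ|² dx.
Expand each integrand as polynomial × e^(−2ax²) and use ∫x^(2j)·e^(−2ax²) dx = (2j−1)!!/(4a)^j · √(π/(2a)), odd powers → 0; here √(π/(2a)) = 0.68171. Differentiate with the product rule, d/dx e^(−ax²) = −2ax·e^(−ax²).
State is unnormalized: ∫|φ|² dx = 0.050423, and ∫φ*·(−ħ² φ'') dx = 0.51128, so ⟨p²⟩ = 0.51128 / 0.050423.
⟨p²⟩ = 10.140.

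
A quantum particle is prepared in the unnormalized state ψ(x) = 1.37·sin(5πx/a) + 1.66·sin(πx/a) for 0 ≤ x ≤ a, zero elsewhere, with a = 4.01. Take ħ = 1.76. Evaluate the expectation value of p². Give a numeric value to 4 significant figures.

20.39

p² ψ = −ħ² d²ψ/dx²; ⟨p²⟩ = −ħ² ∫ ψ*·ψ'' dx / ∫|ψ|² dx.
d²/dx² sin(jπx/a) = −(jπ/a)²·sin(jπx/a); on 0 ≤ x ≤ a, ∫sin²(jπx/a) dx = a/2 and ∫sin(jπx/a)·sin(lπx/a) dx = 0 for j ≠ l, so only diagonal terms survive in ∫|ψ|² and ∫ψ·ψ″; ∫ψ·ψ′ dx = [ψ²/2] between the walls = 0.
State is unnormalized: ∫|ψ|² dx = 9.2882, and ∫ψ*·(−ħ² ψ'') dx = 189.37, so ⟨p²⟩ = 189.37 / 9.2882.
⟨p²⟩ = 20.389.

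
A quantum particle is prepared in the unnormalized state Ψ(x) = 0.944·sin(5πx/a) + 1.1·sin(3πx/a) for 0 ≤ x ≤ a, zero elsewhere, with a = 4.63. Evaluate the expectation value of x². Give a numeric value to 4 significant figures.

8.064

⟨x²⟩ = ∫ x²·|Ψ|² dx / ∫|Ψ|² dx (integrals over the domain).
On 0 ≤ x ≤ a (j ≠ l): ∫sin²(jπx/a) dx = a/2, ∫sin(jπx/a)·sin(lπx/a) dx = 0; diagonal moments ∫x·sin²(jπx/a) dx = a²/4, ∫x²·sin²(jπx/a) dx = a³·(1/6 − 1/(4j²π²)); cross terms ∫x·sin(jπx/a)·sin(lπx/a) dx = 0 for j + l even and −4jla²/(π²(j² − l²)²) for j + l odd, ∫x²·sin(jπx/a)·sin(lπx/a) dx = (−1)^(j+l)·4jla³/(π²(j² − l²)²); higher powers the same way via product-to-sum and parts.
State is unnormalized: ∫|Ψ|² dx = 4.8641, and ∫Ψ*·x²·Ψ dx = 39.225, so ⟨x²⟩ = 39.225 / 4.8641.
⟨x²⟩ = 8.0641.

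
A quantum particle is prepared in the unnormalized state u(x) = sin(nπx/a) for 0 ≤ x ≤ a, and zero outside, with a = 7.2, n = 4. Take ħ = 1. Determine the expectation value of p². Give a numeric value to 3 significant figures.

p² u = −ħ² d²u/dx²; ⟨p²⟩ = −ħ² ∫ u*·u'' dx / ∫|u|² dx.
d/dx sin(nπx/a) = (nπ/a)·cos(nπx/a) and d²/dx² sin(nπx/a) = −(nπ/a)²·sin(nπx/a); on 0 ≤ x ≤ a, ∫sin²(nπx/a) dx = a/2 and ∫sin(nπx/a)·cos(nπx/a) dx = 0.
State is unnormalized: ∫|u|² dx = 3.6000, and ∫u*·(−ħ² u'') dx = 10.966, so ⟨p²⟩ = 10.966 / 3.6000.
⟨p²⟩ = 3.0462.

3.05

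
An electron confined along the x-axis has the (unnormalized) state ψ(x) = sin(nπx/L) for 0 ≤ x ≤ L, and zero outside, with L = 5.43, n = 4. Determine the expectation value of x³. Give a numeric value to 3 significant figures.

⟨x³⟩ = ∫ x³·|ψ|² dx / ∫|ψ|² dx (integrals over the domain).
With sin²θ = (1 − cos2θ)/2 on 0 ≤ x ≤ L: ∫sin²(nπx/L) dx = L/2, ∫x·sin²(nπx/L) dx = L²/4, ∫x²·sin²(nπx/L) dx = L³·(1/6 − 1/(4n²π²)); higher powers xᵏ the same way, integrating xᵏ·cos(2nπx/L) by parts.
State is unnormalized: ∫|ψ|² dx = 2.7150, and ∫ψ*·x³·ψ dx = 106.61, so ⟨x³⟩ = 106.61 / 2.7150.
⟨x³⟩ = 39.265.

39.3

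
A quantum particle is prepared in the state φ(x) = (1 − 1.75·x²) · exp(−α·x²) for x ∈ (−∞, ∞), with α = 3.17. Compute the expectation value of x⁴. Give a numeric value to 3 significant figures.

⟨x⁴⟩ = ∫ x⁴·|φ|² dx / ∫|φ|² dx (integrals over the domain).
Expand each integrand as polynomial × e^(−2αx²) and use ∫x^(2j)·e^(−2αx²) dx = (2j−1)!!/(4α)^j · √(π/(2α)), odd powers → 0; here √(π/(2α)) = 0.70393.
State is unnormalized: ∫|φ|² dx = 0.54985, and ∫φ*·x⁴·φ dx = 0.0037635, so ⟨x⁴⟩ = 0.0037635 / 0.54985.
⟨x⁴⟩ = 0.0068446.

0.00684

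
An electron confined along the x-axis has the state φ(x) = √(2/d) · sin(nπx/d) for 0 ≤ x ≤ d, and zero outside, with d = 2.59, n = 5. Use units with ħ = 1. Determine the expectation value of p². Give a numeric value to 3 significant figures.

p² φ = −ħ² d²φ/dx²; ⟨p²⟩ = −ħ² ∫ φ*·φ'' dx.
d/dx sin(nπx/d) = (nπ/d)·cos(nπx/d) and d²/dx² sin(nπx/d) = −(nπ/d)²·sin(nπx/d); on 0 ≤ x ≤ d, ∫sin²(nπx/d) dx = d/2 and ∫sin(nπx/d)·cos(nπx/d) dx = 0.
⟨p²⟩ = 36.782.

36.8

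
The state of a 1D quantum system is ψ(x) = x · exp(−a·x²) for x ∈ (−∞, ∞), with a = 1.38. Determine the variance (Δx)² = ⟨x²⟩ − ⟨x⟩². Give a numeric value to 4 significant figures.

Compute ⟨x⟩ and ⟨x²⟩ separately, then (Δx)² = ⟨x²⟩ − ⟨x⟩².
Expand each integrand as polynomial × e^(−2ax²) and use ∫x^(2j)·e^(−2ax²) dx = (2j−1)!!/(4a)^j · √(π/(2a)), odd powers → 0; here √(π/(2a)) = 1.0669.
Normalization: ∫|ψ|² dx = 0.19328.
⟨x⟩ = 0.0000 and ⟨x²⟩ = 0.54348.
(Δx)² = 0.54348 − (0.0000)² = 0.54348.

0.5435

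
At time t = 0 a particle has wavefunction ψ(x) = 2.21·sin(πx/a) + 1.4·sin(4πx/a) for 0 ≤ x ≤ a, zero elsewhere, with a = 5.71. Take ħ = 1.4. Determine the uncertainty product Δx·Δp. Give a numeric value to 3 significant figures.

2.17

Δx = √(⟨x²⟩−⟨x⟩²), Δp = √(⟨p²⟩−⟨p⟩²).
On 0 ≤ x ≤ a (j ≠ l): ∫sin²(jπx/a) dx = a/2, ∫sin(jπx/a)·sin(lπx/a) dx = 0; diagonal moments ∫x·sin²(jπx/a) dx = a²/4, ∫x²·sin²(jπx/a) dx = a³·(1/6 − 1/(4j²π²)); cross terms ∫x·sin(jπx/a)·sin(lπx/a) dx = 0 for j + l even and −4jla²/(π²(j² − l²)²) for j + l odd, ∫x²·sin(jπx/a)·sin(lπx/a) dx = (−1)^(j+l)·4jla³/(π²(j² − l²)²); higher powers the same way via product-to-sum and parts. d²/dx² sin(jπx/a) = −(jπ/a)²·sin(jπx/a); on 0 ≤ x ≤ a, ∫sin²(jπx/a) dx = a/2 and ∫sin(jπx/a)·sin(lπx/a) dx = 0 for j ≠ l, so only diagonal terms survive in ∫|ψ|² and ∫ψ·ψ″; ∫ψ·ψ′ dx = [ψ²/2] between the walls = 0.
Normalization: ∫|ψ|² dx = 19.540.
⟨x⟩ = 2.7806, ⟨x²⟩ = 9.2350 ⇒ Δx = 1.2260.
⟨p⟩ = 0.0000, ⟨p²⟩ = 3.1420 ⇒ Δp = 1.7726.
Δx·Δp = 2.1732.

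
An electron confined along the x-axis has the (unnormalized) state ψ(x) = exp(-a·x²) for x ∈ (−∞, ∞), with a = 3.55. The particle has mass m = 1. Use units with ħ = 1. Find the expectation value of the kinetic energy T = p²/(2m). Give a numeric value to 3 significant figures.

1.78

T = −(ħ²/2m) d²/dx², so ⟨T⟩ = −(ħ²/2m) ∫ ψ*·ψ'' dx / ∫|ψ|² dx; with m = 1.
Gaussian moments: ∫x^(2j)·e^(−2ax²) dx = (2j−1)!!/(4a)^j · √(π/(2a)), odd powers integrate to 0; here √(π/(2a)) = 0.66519. Derivatives: d/dx e^(−ax²) = −2ax·e^(−ax²), d²/dx² e^(−ax²) = (4a²x² − 2a)·e^(−ax²).
State is unnormalized: ∫|ψ|² dx = 0.66519, and ∫ψ*·(−ħ²/2m · ψ'') dx = 1.1807, so ⟨T⟩ = 1.1807 / 0.66519.
⟨T⟩ = 1.7750.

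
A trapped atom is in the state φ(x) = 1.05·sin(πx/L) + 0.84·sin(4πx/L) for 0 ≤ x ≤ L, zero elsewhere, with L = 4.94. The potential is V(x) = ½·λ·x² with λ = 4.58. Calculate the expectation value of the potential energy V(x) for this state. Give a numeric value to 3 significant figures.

⟨V⟩ = ∫ V(x)·|φ|² dx / ∫|φ|² dx.
On 0 ≤ x ≤ L (j ≠ l): ∫sin²(jπx/L) dx = L/2, ∫sin(jπx/L)·sin(lπx/L) dx = 0; diagonal moments ∫x·sin²(jπx/L) dx = L²/4, ∫x²·sin²(jπx/L) dx = L³·(1/6 − 1/(4j²π²)); cross terms ∫x·sin(jπx/L)·sin(lπx/L) dx = 0 for j + l even and −4jlL²/(π²(j² − l²)²) for j + l odd, ∫x²·sin(jπx/L)·sin(lπx/L) dx = (−1)^(j+l)·4jlL³/(π²(j² − l²)²); higher powers the same way via product-to-sum and parts.
State is unnormalized: ∫|φ|² dx = 4.4660, and ∫φ*·V(x)·φ dx = 71.666, so ⟨V⟩ = 71.666 / 4.4660.
⟨V⟩ = 16.047.

16.0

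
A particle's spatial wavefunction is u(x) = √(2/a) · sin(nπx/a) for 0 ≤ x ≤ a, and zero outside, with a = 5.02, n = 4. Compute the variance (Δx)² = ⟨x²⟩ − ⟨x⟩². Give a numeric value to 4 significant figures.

Compute ⟨x⟩ and ⟨x²⟩ separately, then (Δx)² = ⟨x²⟩ − ⟨x⟩².
With sin²θ = (1 − cos2θ)/2 on 0 ≤ x ≤ a: ∫sin²(nπx/a) dx = a/2, ∫x·sin²(nπx/a) dx = a²/4, ∫x²·sin²(nπx/a) dx = a³·(1/6 − 1/(4n²π²)); higher powers xᵏ the same way, integrating xᵏ·cos(2nπx/a) by parts.
⟨x⟩ = 2.5100 and ⟨x²⟩ = 8.3203.
(Δx)² = 8.3203 − (2.5100)² = 2.0202.

2.020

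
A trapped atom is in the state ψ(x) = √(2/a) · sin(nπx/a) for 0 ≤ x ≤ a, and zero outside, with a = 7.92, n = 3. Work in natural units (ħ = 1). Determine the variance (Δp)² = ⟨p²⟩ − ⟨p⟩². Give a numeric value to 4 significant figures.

Compute ⟨p⟩ and ⟨p²⟩ separately; (Δp)² = ⟨p²⟩ − ⟨p⟩².
d/dx sin(nπx/a) = (nπ/a)·cos(nπx/a) and d²/dx² sin(nπx/a) = −(nπ/a)²·sin(nπx/a); on 0 ≤ x ≤ a, ∫sin²(nπx/a) dx = a/2 and ∫sin(nπx/a)·cos(nπx/a) dx = 0.
⟨p⟩ = 0.0000 and ⟨p²⟩ = 1.4161.
(Δp)² = 1.4161 − (0.0000)² = 1.4161.

1.416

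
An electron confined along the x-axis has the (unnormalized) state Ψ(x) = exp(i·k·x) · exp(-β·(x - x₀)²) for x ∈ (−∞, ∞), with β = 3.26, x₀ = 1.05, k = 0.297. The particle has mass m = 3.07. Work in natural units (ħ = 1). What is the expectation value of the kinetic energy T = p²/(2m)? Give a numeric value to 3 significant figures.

T = −(ħ²/2m) d²/dx², so ⟨T⟩ = −(ħ²/2m) ∫ Ψ*·Ψ'' dx / ∫|Ψ|² dx; with m = 3.07.
Gaussian moments (u = x − x₀): ∫u^(2j)·e^(−2βu²) du = (2j−1)!!/(4β)^j · √(π/(2β)), odd powers integrate to 0; here √(π/(2β)) = 0.69415. Derivatives: Ψ′ = (ik − 2βu)·Ψ, Ψ″ = ((ik − 2βu)² − 2β)·Ψ; the odd-in-u pieces drop out.
State is unnormalized: ∫|Ψ|² dx = 0.69415, and ∫Ψ*·(−ħ²/2m · Ψ'') dx = 0.37853, so ⟨T⟩ = 0.37853 / 0.69415.
⟨T⟩ = 0.54531.

0.545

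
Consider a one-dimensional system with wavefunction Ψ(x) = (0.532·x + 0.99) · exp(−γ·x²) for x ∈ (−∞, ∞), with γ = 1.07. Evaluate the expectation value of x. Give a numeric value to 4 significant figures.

0.2352

⟨x⟩ = ∫ x·|Ψ|² dx / ∫|Ψ|² dx (integrals over the domain).
Expand each integrand as polynomial × e^(−2γx²) and use ∫x^(2j)·e^(−2γx²) dx = (2j−1)!!/(4γ)^j · √(π/(2γ)), odd powers → 0; here √(π/(2γ)) = 1.2116.
State is unnormalized: ∫|Ψ|² dx = 1.2676, and ∫Ψ*·x·Ψ dx = 0.29820, so ⟨x⟩ = 0.29820 / 1.2676.
⟨x⟩ = 0.23524.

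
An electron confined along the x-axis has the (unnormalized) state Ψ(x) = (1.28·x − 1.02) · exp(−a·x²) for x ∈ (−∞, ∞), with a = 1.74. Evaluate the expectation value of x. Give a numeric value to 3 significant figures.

-0.294

⟨x⟩ = ∫ x·|Ψ|² dx / ∫|Ψ|² dx (integrals over the domain).
Expand each integrand as polynomial × e^(−2ax²) and use ∫x^(2j)·e^(−2ax²) dx = (2j−1)!!/(4a)^j · √(π/(2a)), odd powers → 0; here √(π/(2a)) = 0.95013.
State is unnormalized: ∫|Ψ|² dx = 1.2122, and ∫Ψ*·x·Ψ dx = -0.35646, so ⟨x⟩ = -0.35646 / 1.2122.
⟨x⟩ = -0.29407.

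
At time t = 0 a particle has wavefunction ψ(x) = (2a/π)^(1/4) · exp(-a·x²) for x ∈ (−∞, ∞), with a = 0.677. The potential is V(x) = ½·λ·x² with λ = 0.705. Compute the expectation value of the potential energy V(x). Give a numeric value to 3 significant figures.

0.130

⟨V⟩ = ∫ V(x)·|ψ|² dx.
Gaussian moments: ∫x^(2j)·e^(−2ax²) dx = (2j−1)!!/(4a)^j · √(π/(2a)), odd powers integrate to 0; here √(π/(2a)) = 1.5232.
⟨V⟩ = 0.13017.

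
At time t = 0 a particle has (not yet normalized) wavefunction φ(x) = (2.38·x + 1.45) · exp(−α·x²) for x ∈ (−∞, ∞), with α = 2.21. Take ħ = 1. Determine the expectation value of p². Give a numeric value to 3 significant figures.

p² φ = −ħ² d²φ/dx²; ⟨p²⟩ = −ħ² ∫ φ*·φ'' dx / ∫|φ|² dx.
Expand each integrand as polynomial × e^(−2αx²) and use ∫x^(2j)·e^(−2αx²) dx = (2j−1)!!/(4α)^j · √(π/(2α)), odd powers → 0; here √(π/(2α)) = 0.84307. Differentiate with the product rule, d/dx e^(−αx²) = −2αx·e^(−αx²).
State is unnormalized: ∫|φ|² dx = 2.3128, and ∫φ*·(−ħ² φ'') dx = 7.4990, so ⟨p²⟩ = 7.4990 / 2.3128.
⟨p²⟩ = 3.2424.

3.24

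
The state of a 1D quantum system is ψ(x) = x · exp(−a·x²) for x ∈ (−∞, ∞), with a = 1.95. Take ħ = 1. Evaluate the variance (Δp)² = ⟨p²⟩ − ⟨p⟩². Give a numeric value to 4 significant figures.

5.850

Compute ⟨p⟩ and ⟨p²⟩ separately; (Δp)² = ⟨p²⟩ − ⟨p⟩².
Expand each integrand as polynomial × e^(−2ax²) and use ∫x^(2j)·e^(−2ax²) dx = (2j−1)!!/(4a)^j · √(π/(2a)), odd powers → 0; here √(π/(2a)) = 0.89752. Differentiate with the product rule, d/dx e^(−ax²) = −2ax·e^(−ax²).
Normalization: ∫|ψ|² dx = 0.11507.
⟨p⟩ = 0.0000 and ⟨p²⟩ = 5.8500.
(Δp)² = 5.8500 − (0.0000)² = 5.8500.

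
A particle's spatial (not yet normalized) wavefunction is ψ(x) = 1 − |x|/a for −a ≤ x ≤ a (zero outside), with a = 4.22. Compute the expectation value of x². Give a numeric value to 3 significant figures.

⟨x²⟩ = ∫ x²·|ψ|² dx / ∫|ψ|² dx (integrals over the domain).
ψ is even, so ∫ over [−a, a] = 2∫₀ᵃ with ψ = 1 − x/a there: ∫₀ᵃ (1 − x/a)² dx = a/3, ∫₀ᵃ x²(1 − x/a)² dx = a³/30, ∫₀ᵃ x⁴(1 − x/a)² dx = a⁵/105.
State is unnormalized: ∫|ψ|² dx = 2.8133, and ∫ψ*·x²·ψ dx = 5.0101, so ⟨x²⟩ = 5.0101 / 2.8133.
⟨x²⟩ = 1.7808.

1.78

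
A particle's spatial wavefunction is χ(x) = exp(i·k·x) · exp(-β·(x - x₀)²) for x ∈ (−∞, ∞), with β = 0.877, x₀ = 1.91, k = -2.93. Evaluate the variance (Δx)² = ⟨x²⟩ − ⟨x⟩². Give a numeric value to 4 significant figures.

Compute ⟨x⟩ and ⟨x²⟩ separately, then (Δx)² = ⟨x²⟩ − ⟨x⟩².
Gaussian moments (u = x − x₀): ∫u^(2j)·e^(−2βu²) du = (2j−1)!!/(4β)^j · √(π/(2β)), odd powers integrate to 0; here √(π/(2β)) = 1.3383.
Normalization: ∫|χ|² dx = 1.3383.
⟨x⟩ = 1.9100 and ⟨x²⟩ = 3.9332.
(Δx)² = 3.9332 − (1.9100)² = 0.28506.

0.2851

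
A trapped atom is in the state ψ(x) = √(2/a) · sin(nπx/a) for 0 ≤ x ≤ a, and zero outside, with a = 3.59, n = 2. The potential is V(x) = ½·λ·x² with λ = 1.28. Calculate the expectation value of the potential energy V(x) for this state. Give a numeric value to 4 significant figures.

2.645

⟨V⟩ = ∫ V(x)·|ψ|² dx.
With sin²θ = (1 − cos2θ)/2 on 0 ≤ x ≤ a: ∫sin²(nπx/a) dx = a/2, ∫x·sin²(nπx/a) dx = a²/4, ∫x²·sin²(nπx/a) dx = a³·(1/6 − 1/(4n²π²)); higher powers xᵏ the same way, integrating xᵏ·cos(2nπx/a) by parts.
⟨V⟩ = 2.6450.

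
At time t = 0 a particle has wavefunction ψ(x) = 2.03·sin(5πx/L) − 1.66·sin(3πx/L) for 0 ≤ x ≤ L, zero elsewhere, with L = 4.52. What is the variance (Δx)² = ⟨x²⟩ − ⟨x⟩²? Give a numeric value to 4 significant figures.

0.6806

Compute ⟨x⟩ and ⟨x²⟩ separately, then (Δx)² = ⟨x²⟩ − ⟨x⟩².
On 0 ≤ x ≤ L (j ≠ l): ∫sin²(jπx/L) dx = L/2, ∫sin(jπx/L)·sin(lπx/L) dx = 0; diagonal moments ∫x·sin²(jπx/L) dx = L²/4, ∫x²·sin²(jπx/L) dx = L³·(1/6 − 1/(4j²π²)); cross terms ∫x·sin(jπx/L)·sin(lπx/L) dx = 0 for j + l even and −4jlL²/(π²(j² − l²)²) for j + l odd, ∫x²·sin(jπx/L)·sin(lπx/L) dx = (−1)^(j+l)·4jlL³/(π²(j² − l²)²); higher powers the same way via product-to-sum and parts.
Normalization: ∫|ψ|² dx = 15.541.
⟨x⟩ = 2.2600 and ⟨x²⟩ = 5.7882.
(Δx)² = 5.7882 − (2.2600)² = 0.68063.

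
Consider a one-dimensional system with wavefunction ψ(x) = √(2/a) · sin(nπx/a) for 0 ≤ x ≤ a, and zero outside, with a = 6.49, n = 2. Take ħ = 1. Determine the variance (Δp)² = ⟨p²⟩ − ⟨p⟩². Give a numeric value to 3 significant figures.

Compute ⟨p⟩ and ⟨p²⟩ separately; (Δp)² = ⟨p²⟩ − ⟨p⟩².
d/dx sin(nπx/a) = (nπ/a)·cos(nπx/a) and d²/dx² sin(nπx/a) = −(nπ/a)²·sin(nπx/a); on 0 ≤ x ≤ a, ∫sin²(nπx/a) dx = a/2 and ∫sin(nπx/a)·cos(nπx/a) dx = 0.
⟨p⟩ = 0.0000 and ⟨p²⟩ = 0.93728.
(Δp)² = 0.93728 − (0.0000)² = 0.93728.

0.937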